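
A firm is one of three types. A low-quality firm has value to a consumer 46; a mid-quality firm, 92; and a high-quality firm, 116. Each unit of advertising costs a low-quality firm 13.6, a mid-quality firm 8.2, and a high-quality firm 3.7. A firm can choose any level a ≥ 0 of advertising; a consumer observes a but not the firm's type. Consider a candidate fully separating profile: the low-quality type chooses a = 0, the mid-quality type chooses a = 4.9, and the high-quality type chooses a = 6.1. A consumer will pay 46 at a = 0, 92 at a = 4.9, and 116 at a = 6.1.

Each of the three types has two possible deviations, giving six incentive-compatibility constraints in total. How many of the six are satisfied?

High-quality (own payoff 116 − 3.7×6.1 = 93.43): to a=0 gives 46 → no gain ✓; to a=4.9 gives 92 − 3.7×4.9 = 73.87 → no gain ✓.
Low-quality (own payoff 46): to a=4.9 gives 92 − 13.6×4.9 = 25.36 → no gain ✓; to a=6.1 gives 116 − 13.6×6.1 = 33.04 → no gain ✓.
Mid-quality (own payoff 92 − 8.2×4.9 = 51.82): to a=0 gives 46 → no gain ✓; to a=6.1 gives 116 − 8.2×6.1 = 65.98 → profitable ✗.
5 of the 6 constraints hold; not an equilibrium.

5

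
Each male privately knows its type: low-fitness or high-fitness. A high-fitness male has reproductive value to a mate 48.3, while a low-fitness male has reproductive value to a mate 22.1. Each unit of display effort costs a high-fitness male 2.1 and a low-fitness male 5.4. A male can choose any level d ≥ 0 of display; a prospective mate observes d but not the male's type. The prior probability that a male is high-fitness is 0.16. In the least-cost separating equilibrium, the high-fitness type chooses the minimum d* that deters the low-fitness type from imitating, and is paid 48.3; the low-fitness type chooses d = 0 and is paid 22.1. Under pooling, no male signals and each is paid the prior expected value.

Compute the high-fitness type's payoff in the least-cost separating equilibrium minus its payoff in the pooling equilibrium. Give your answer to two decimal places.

11.82

Least-cost separating signal: d* solves 22.1 = 48.3 − 5.4·d*, so d* = (48.3 − 22.1)/5.4 ≈ 4.8519.
High-fitness type's separating payoff: 48.3 − 2.1 × d* = 48.3 − 2.1 × (48.3 − 22.1)/5.4 = 48.3 − 55.02/5.4 ≈ 38.1111.
Pooling payoff: 0.16 × 48.3 + 0.84 × 22.1 = 26.292.
Difference: 38.1111 − 26.292 = 11.8191, i.e. 11.82 to two decimal places.
The high-fitness type prefers to separate.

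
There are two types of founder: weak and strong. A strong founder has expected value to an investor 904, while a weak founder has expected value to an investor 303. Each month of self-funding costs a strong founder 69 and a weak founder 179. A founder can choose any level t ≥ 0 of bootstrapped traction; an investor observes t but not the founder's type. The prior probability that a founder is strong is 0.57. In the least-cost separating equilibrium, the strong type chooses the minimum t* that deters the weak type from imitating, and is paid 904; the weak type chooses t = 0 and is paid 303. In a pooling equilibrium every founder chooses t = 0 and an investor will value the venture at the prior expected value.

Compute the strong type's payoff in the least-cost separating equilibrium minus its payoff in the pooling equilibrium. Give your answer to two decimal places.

26.76

Least-cost separating signal: t* solves 303 = 904 − 179·t*, so t* = (904 − 303)/179 ≈ 3.3575.
Strong type's separating payoff: 904 − 69 × t* = 904 − 69 × (904 − 303)/179 = 904 − 41469/179 ≈ 672.3296.
Pooling payoff: 0.57 × 904 + 0.43 × 303 = 645.57.
Difference: 672.3296 − 645.57 = 26.7596, i.e. 26.76 to two decimal places.
The strong type prefers to separate.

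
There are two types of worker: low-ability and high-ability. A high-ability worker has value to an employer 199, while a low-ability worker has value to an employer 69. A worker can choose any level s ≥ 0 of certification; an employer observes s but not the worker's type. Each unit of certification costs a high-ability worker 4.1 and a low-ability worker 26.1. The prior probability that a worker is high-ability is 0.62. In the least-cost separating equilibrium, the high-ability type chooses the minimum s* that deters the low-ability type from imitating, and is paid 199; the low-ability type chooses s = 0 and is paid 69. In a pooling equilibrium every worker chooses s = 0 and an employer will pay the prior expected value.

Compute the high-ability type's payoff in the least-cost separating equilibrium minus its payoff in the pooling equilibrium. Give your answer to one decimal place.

29.0

Least-cost separating signal: s* solves 69 = 199 − 26.1·s*, so s* = (199 − 69)/26.1 ≈ 4.9808.
High-ability type's separating payoff: 199 − 4.1 × s* = 199 − 4.1 × (199 − 69)/26.1 = 199 − 533/26.1 ≈ 178.579.
Pooling payoff: 0.62 × 199 + 0.38 × 69 = 149.6.
Difference: 178.579 − 149.6 = 28.979, i.e. 29.0 to one decimal place.
The high-ability type prefers to separate.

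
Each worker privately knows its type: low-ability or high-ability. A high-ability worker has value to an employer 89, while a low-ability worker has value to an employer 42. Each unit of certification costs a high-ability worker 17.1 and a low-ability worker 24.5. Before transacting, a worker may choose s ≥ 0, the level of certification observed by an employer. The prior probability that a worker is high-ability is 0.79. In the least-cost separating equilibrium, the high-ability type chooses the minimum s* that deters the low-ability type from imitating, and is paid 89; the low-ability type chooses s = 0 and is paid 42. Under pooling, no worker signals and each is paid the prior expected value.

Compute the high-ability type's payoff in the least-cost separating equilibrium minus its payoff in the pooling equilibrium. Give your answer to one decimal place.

Least-cost separating signal: s* solves 42 = 89 − 24.5·s*, so s* = (89 − 42)/24.5 ≈ 1.9184.
High-ability type's separating payoff: 89 − 17.1 × s* = 89 − 17.1 × (89 − 42)/24.5 = 89 − 803.7/24.5 ≈ 56.196.
Pooling payoff: 0.79 × 89 + 0.21 × 42 = 79.13.
Difference: 56.196 − 79.13 = -22.934, i.e. -22.9 to one decimal place.
The high-ability type would prefer the pooling outcome.

-22.9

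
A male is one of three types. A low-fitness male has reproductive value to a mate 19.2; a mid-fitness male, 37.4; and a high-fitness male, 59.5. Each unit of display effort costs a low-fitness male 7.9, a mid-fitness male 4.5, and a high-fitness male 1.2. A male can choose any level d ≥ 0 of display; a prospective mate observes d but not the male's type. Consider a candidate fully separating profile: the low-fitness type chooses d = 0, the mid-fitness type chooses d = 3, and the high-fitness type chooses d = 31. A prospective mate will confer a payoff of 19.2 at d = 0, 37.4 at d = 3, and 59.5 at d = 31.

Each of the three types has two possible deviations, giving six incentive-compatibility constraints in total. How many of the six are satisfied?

5

Low-fitness (own payoff 19.2): to d=3 gives 37.4 − 7.9×3 = 13.7 → no gain ✓; to d=31 gives 59.5 − 7.9×31 = -185.4 → no gain ✓.
Mid-fitness (own payoff 37.4 − 4.5×3 = 23.9): to d=0 gives 19.2 → no gain ✓; to d=31 gives 59.5 − 4.5×31 = -80 → no gain ✓.
High-fitness (own payoff 59.5 − 1.2×31 = 22.3): to d=0 gives 19.2 → no gain ✓; to d=3 gives 37.4 − 1.2×3 = 33.8 → profitable ✗.
5 of the 6 constraints hold; not an equilibrium.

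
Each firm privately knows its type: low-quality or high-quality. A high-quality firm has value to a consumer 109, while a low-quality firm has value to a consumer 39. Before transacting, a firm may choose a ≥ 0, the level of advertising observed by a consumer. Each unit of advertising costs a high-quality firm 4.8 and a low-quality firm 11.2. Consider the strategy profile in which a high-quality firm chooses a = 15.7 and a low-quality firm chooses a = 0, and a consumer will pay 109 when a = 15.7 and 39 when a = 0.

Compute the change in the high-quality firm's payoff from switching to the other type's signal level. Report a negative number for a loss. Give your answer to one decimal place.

Playing a = 15.7 the high-quality firm receives 109 − 4.8 × 15.7 = 33.64.
Deviating to a = 0 yields 39 instead.
Gain from deviating: 39 − 33.64 = 5.36, i.e. 5.4 to one decimal place.
The gain is positive, so the high-quality type's incentive-compatibility constraint is violated — this profile is not a separating equilibrium.

5.4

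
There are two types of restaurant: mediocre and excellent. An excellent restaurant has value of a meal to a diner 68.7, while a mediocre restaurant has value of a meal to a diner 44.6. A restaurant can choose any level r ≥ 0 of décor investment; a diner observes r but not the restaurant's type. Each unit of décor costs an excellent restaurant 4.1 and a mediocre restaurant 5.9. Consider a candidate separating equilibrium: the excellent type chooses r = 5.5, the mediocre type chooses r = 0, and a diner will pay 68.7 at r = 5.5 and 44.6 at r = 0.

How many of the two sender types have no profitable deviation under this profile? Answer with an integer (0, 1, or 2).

Mediocre type: stay at 0 → 44.6; mimic → 68.7 − 5.9 × 5.5 = 36.25. IC holds (44.6 ≥ 36.25).
Excellent type: signal → 68.7 − 4.1 × 5.5 = 46.15; deviate to 0 → 44.6. IC holds (46.15 ≥ 44.6).
2 of 2 constraints hold, so this is a separating equilibrium.

2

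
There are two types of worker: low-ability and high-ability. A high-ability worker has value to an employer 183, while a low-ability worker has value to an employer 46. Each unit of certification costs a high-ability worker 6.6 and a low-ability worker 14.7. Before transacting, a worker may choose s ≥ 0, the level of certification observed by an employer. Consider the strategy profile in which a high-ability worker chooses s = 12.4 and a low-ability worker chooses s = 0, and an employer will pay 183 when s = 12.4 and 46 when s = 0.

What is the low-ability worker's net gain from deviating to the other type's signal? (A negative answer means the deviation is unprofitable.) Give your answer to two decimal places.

Playing s = 0 the low-ability worker receives 46.
Deviating to s = 12.4 brings payment 183 at cost 14.7 × 12.4 = 182.28, netting 0.72.
Gain from deviating: 0.72 − 46 = -45.28.
The gain is negative, so the low-ability type's incentive-compatibility constraint is satisfied.

-45.28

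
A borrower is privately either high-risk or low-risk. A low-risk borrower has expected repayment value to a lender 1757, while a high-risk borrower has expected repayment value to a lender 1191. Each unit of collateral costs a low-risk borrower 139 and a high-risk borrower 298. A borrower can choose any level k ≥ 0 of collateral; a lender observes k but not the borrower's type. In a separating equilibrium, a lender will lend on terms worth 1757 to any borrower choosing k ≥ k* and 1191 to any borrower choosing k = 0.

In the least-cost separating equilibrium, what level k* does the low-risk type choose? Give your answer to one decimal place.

A high-risk borrower choosing k = 0 receives 1191.
Imitating at k* instead would pay 1757 at cost 298·k*, netting 1757 − 298·k*.
Indifference: 1191 = 1757 − 298·k*, so k* = (1757 − 1191) / 298 ≈ 1.9.
This is the high-risk type's binding incentive-compatibility constraint; any k ≥ 1.9 sustains separation on that side.

1.9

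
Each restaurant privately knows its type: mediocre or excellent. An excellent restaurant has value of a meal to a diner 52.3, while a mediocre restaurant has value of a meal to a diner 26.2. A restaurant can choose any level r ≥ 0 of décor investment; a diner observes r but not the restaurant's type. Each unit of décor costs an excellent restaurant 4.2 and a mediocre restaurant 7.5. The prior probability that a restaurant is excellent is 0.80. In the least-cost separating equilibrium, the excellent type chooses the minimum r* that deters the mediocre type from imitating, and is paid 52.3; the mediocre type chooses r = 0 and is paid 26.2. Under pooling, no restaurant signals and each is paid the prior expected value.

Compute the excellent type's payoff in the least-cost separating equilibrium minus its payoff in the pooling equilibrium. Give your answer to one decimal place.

-9.4

Least-cost separating signal: r* solves 26.2 = 52.3 − 7.5·r*, so r* = (52.3 − 26.2)/7.5 = 3.48.
Excellent type's separating payoff: 52.3 − 4.2 × r* = 52.3 − 4.2 × (52.3 − 26.2)/7.5 = 52.3 − 109.62/7.5 = 37.684.
Pooling payoff: 0.80 × 52.3 + 0.20 × 26.2 = 47.08.
Difference: 37.684 − 47.08 = -9.396, i.e. -9.4 to one decimal place.
The excellent type would prefer the pooling outcome.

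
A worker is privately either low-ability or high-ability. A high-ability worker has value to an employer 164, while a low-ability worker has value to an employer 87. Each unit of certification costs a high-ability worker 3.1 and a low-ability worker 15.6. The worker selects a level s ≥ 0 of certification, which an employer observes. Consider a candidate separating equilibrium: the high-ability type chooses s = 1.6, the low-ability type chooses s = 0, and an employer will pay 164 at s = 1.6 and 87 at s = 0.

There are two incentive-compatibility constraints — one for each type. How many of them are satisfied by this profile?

High-ability type: signal → 164 − 3.1 × 1.6 = 159.04; deviate to 0 → 87. IC holds (159.04 ≥ 87).
Low-ability type: stay at 0 → 87; mimic → 164 − 15.6 × 1.6 = 139.04. IC fails (87 < 139.04).
1 of 2 constraints hold, so this profile is not an equilibrium.

1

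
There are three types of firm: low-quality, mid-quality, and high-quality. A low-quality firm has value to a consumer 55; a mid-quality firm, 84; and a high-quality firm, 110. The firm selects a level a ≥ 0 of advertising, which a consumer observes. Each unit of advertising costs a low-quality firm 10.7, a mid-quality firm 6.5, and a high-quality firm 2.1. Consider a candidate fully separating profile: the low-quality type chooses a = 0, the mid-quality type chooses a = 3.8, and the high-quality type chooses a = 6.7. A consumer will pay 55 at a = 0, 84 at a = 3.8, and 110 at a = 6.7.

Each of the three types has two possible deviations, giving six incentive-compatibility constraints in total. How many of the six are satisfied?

Mid-quality (own payoff 84 − 6.5×3.8 = 59.3): to a=0 gives 55 → no gain ✓; to a=6.7 gives 110 − 6.5×6.7 = 66.45 → profitable ✗.
Low-quality (own payoff 55): to a=3.8 gives 84 − 10.7×3.8 = 43.34 → no gain ✓; to a=6.7 gives 110 − 10.7×6.7 = 38.31 → no gain ✓.
High-quality (own payoff 110 − 2.1×6.7 = 95.93): to a=0 gives 55 → no gain ✓; to a=3.8 gives 84 − 2.1×3.8 = 76.02 → no gain ✓.
5 of the 6 constraints hold; not an equilibrium.

5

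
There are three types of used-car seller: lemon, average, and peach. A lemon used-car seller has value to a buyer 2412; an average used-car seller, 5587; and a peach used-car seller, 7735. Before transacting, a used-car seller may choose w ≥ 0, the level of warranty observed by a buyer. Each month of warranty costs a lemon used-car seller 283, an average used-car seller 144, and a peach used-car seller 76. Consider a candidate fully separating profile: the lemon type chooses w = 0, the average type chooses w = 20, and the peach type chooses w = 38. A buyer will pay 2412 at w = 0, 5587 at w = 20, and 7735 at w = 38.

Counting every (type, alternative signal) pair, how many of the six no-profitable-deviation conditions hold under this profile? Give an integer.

Peach (own payoff 7735 − 76×38 = 4847): to w=0 gives 2412 → no gain ✓; to w=20 gives 5587 − 76×20 = 4067 → no gain ✓.
Average (own payoff 5587 − 144×20 = 2707): to w=0 gives 2412 → no gain ✓; to w=38 gives 7735 − 144×38 = 2263 → no gain ✓.
Lemon (own payoff 2412): to w=20 gives 5587 − 283×20 = -73 → no gain ✓; to w=38 gives 7735 − 283×38 = -3019 → no gain ✓.
6 of the 6 constraints hold; this profile is a separating equilibrium.

6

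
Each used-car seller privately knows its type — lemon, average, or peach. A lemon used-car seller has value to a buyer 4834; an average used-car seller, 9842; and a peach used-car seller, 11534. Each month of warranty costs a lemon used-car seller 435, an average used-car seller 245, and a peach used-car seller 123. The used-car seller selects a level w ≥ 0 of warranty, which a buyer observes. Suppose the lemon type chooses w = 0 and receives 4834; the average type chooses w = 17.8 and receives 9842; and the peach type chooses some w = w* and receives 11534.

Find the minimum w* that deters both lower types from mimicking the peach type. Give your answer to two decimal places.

Lemon type (on-path payoff 4834) won't mimic when 4834 ≥ 11534 − 435·w*, i.e. w* ≥ 15.40.
Average type (on-path payoff 9842 − 245×17.8 = 5481) won't mimic when 5481 ≥ 11534 − 245·w*, i.e. w* ≥ 24.71.
Both must hold, so w* = max(15.40, 24.71) = 24.71. The average type's constraint binds.

24.71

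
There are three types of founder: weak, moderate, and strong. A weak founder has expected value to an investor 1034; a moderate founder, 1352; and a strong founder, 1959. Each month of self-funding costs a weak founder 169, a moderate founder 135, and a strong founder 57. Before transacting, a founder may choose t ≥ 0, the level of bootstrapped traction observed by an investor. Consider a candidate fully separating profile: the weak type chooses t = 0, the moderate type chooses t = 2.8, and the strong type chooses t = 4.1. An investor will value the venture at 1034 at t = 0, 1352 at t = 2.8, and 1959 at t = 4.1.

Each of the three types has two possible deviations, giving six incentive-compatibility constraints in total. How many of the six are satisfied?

3

Weak (own payoff 1034): to t=2.8 gives 1352 − 169×2.8 = 878.8 → no gain ✓; to t=4.1 gives 1959 − 169×4.1 = 1266.1 → profitable ✗.
Strong (own payoff 1959 − 57×4.1 = 1725.3): to t=0 gives 1034 → no gain ✓; to t=2.8 gives 1352 − 57×2.8 = 1192.4 → no gain ✓.
Moderate (own payoff 1352 − 135×2.8 = 974): to t=0 gives 1034 → profitable ✗; to t=4.1 gives 1959 − 135×4.1 = 1405.5 → profitable ✗.
3 of the 6 constraints hold; not an equilibrium.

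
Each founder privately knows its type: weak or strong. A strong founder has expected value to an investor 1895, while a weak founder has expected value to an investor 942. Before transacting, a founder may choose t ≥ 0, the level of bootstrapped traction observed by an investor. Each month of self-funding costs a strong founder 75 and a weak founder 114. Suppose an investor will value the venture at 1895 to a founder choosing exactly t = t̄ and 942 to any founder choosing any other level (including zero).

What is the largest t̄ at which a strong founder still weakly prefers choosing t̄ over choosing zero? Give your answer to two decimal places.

Choosing t̄ yields the strong type 1895 − 75·t̄; choosing zero yields 942.
The strong type is indifferent at 1895 − 75·t̄ = 942, i.e. t̄ = (1895 − 942) / 75 ≈ 12.71.
For any t̄ above 12.71 the strong type would rather pool at zero, so separation collapses.

12.71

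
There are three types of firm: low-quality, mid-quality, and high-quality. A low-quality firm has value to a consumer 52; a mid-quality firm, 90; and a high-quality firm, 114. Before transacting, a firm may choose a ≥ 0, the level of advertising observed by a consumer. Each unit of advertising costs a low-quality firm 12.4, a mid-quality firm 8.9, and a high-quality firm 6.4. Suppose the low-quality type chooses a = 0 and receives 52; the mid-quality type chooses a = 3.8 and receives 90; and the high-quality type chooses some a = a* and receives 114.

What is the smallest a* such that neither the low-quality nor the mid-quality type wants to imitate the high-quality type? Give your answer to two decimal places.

Mid-quality type (on-path payoff 90 − 8.9×3.8 = 56.18) won't mimic when 56.18 ≥ 114 − 8.9·a*, i.e. a* ≥ 6.50.
Low-quality type (on-path payoff 52) won't mimic when 52 ≥ 114 − 12.4·a*, i.e. a* ≥ 5.00.
Both must hold, so a* = max(5.00, 6.50) = 6.50. The mid-quality type's constraint binds.

6.50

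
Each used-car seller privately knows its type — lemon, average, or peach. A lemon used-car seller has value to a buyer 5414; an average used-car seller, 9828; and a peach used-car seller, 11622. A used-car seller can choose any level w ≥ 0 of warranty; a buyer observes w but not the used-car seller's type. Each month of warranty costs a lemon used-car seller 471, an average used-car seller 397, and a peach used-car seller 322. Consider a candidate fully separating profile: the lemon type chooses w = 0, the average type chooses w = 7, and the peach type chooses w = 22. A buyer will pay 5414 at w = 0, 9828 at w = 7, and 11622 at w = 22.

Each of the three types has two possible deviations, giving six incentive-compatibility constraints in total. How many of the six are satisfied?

Average (own payoff 9828 − 397×7 = 7049): to w=0 gives 5414 → no gain ✓; to w=22 gives 11622 − 397×22 = 2888 → no gain ✓.
Lemon (own payoff 5414): to w=7 gives 9828 − 471×7 = 6531 → profitable ✗; to w=22 gives 11622 − 471×22 = 1260 → no gain ✓.
Peach (own payoff 11622 − 322×22 = 4538): to w=0 gives 5414 → profitable ✗; to w=7 gives 9828 − 322×7 = 7574 → profitable ✗.
3 of the 6 constraints hold; not an equilibrium.

3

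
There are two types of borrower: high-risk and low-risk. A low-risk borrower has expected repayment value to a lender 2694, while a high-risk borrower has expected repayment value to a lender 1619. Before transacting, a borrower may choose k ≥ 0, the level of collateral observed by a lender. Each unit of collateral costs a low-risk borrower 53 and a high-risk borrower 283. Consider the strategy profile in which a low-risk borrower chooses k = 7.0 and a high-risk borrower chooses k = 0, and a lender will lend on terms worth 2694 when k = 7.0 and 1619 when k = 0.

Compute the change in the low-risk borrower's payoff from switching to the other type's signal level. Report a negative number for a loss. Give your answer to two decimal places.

-704.00

Playing k = 7.0 the low-risk borrower receives 2694 − 53 × 7.0 = 2323.
Deviating to k = 0 yields 1619 instead.
Gain from deviating: 1619 − 2323 = -704.00.
The gain is negative, so the low-risk type's incentive-compatibility constraint is satisfied.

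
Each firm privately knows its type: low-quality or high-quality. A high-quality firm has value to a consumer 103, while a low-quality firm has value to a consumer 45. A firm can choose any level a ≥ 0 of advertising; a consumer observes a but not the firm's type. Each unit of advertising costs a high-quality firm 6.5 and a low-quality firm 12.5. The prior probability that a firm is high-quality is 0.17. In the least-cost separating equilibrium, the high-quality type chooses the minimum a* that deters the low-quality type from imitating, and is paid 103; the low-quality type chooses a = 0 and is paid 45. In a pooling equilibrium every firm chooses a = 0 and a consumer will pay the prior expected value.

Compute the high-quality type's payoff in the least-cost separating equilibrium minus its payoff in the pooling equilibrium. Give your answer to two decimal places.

Least-cost separating signal: a* solves 45 = 103 − 12.5·a*, so a* = (103 − 45)/12.5 = 4.64.
High-quality type's separating payoff: 103 − 6.5 × a* = 103 − 6.5 × (103 − 45)/12.5 = 103 − 377/12.5 = 72.84.
Pooling payoff: 0.17 × 103 + 0.83 × 45 = 54.86.
Difference: 72.84 − 54.86 = 17.98.
The high-quality type prefers to separate.

17.98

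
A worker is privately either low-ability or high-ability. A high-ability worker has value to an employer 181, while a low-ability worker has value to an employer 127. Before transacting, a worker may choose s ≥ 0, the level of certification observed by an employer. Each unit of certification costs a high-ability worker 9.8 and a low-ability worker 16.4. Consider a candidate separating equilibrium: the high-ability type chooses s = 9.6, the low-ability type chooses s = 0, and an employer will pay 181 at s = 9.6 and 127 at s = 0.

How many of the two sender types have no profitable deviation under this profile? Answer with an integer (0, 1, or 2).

1

Low-ability type: stay at 0 → 127; mimic → 181 − 16.4 × 9.6 = 23.56. IC holds (127 ≥ 23.56).
High-ability type: signal → 181 − 9.8 × 9.6 = 86.92; deviate to 0 → 127. IC fails (86.92 < 127).
1 of 2 constraints hold, so this profile is not an equilibrium.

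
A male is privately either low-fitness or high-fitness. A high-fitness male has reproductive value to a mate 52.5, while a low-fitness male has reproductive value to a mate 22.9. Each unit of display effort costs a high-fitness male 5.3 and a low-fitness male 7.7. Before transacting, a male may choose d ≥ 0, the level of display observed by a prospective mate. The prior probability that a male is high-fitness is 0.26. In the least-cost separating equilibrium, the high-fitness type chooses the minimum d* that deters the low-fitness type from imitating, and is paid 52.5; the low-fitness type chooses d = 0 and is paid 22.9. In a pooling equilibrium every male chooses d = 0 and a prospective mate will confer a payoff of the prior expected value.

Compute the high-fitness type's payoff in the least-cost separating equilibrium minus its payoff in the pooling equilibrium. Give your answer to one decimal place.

1.5

Least-cost separating signal: d* solves 22.9 = 52.5 − 7.7·d*, so d* = (52.5 − 22.9)/7.7 ≈ 3.8442.
High-fitness type's separating payoff: 52.5 − 5.3 × d* = 52.5 − 5.3 × (52.5 − 22.9)/7.7 = 52.5 − 156.88/7.7 ≈ 32.126.
Pooling payoff: 0.26 × 52.5 + 0.74 × 22.9 = 30.596.
Difference: 32.126 − 30.596 = 1.53, i.e. 1.5 to one decimal place.
The high-fitness type prefers to separate.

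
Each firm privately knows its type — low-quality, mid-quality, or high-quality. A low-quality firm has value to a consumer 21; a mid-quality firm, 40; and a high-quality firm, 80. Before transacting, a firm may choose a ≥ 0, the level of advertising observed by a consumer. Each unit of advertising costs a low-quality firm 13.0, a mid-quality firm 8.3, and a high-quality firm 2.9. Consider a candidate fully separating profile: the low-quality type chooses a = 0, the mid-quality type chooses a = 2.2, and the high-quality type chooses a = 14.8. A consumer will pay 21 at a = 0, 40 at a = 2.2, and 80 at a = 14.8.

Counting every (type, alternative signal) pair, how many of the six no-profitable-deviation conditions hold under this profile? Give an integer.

Mid-quality (own payoff 40 − 8.3×2.2 = 21.74): to a=0 gives 21 → no gain ✓; to a=14.8 gives 80 − 8.3×14.8 = -42.84 → no gain ✓.
High-quality (own payoff 80 − 2.9×14.8 = 37.08): to a=0 gives 21 → no gain ✓; to a=2.2 gives 40 − 2.9×2.2 = 33.62 → no gain ✓.
Low-quality (own payoff 21): to a=2.2 gives 40 − 13.0×2.2 = 11.4 → no gain ✓; to a=14.8 gives 80 − 13.0×14.8 = -112.4 → no gain ✓.
6 of the 6 constraints hold; this profile is a separating equilibrium.

6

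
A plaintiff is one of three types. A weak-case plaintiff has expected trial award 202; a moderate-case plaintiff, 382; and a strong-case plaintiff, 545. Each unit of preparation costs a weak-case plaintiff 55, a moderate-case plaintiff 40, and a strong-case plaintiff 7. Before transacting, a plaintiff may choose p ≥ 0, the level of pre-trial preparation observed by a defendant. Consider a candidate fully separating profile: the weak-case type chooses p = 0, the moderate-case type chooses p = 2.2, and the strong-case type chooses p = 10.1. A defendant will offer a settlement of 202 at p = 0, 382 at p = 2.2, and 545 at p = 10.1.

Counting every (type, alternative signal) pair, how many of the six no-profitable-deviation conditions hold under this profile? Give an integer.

Moderate-case (own payoff 382 − 40×2.2 = 294): to p=0 gives 202 → no gain ✓; to p=10.1 gives 545 − 40×10.1 = 141 → no gain ✓.
Strong-case (own payoff 545 − 7×10.1 = 474.3): to p=0 gives 202 → no gain ✓; to p=2.2 gives 382 − 7×2.2 = 366.6 → no gain ✓.
Weak-case (own payoff 202): to p=2.2 gives 382 − 55×2.2 = 261 → profitable ✗; to p=10.1 gives 545 − 55×10.1 = -10.5 → no gain ✓.
5 of the 6 constraints hold; not an equilibrium.

5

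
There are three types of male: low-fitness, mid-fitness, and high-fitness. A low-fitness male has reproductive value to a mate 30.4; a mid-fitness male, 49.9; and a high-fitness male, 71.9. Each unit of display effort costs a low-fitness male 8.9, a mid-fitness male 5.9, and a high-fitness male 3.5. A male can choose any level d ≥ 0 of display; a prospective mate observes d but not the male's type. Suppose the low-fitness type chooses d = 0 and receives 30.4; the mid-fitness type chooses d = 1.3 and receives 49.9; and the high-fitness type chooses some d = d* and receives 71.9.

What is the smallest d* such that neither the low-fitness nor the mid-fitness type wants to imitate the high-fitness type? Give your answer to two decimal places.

Mid-fitness type (on-path payoff 49.9 − 5.9×1.3 = 42.23) won't mimic when 42.23 ≥ 71.9 − 5.9·d*, i.e. d* ≥ 5.03.
Low-fitness type (on-path payoff 30.4) won't mimic when 30.4 ≥ 71.9 − 8.9·d*, i.e. d* ≥ 4.66.
Both must hold, so d* = max(4.66, 5.03) = 5.03. The mid-fitness type's constraint binds.

5.03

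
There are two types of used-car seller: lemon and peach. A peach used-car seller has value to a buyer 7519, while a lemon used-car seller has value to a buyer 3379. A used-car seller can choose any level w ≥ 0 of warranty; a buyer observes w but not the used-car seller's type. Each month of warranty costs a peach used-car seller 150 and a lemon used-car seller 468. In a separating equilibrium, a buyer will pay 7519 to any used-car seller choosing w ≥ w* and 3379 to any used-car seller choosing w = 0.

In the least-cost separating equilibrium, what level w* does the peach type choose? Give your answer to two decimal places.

A lemon used-car seller choosing w = 0 receives 3379.
Imitating at w* instead would pay 7519 at cost 468·w*, netting 7519 − 468·w*.
Indifference: 3379 = 7519 − 468·w*, so w* = (7519 − 3379) / 468 ≈ 8.85.
At w* the lemon type's incentive constraint just binds; the peach type strictly prefers w* since its per-unit cost is lower.

8.85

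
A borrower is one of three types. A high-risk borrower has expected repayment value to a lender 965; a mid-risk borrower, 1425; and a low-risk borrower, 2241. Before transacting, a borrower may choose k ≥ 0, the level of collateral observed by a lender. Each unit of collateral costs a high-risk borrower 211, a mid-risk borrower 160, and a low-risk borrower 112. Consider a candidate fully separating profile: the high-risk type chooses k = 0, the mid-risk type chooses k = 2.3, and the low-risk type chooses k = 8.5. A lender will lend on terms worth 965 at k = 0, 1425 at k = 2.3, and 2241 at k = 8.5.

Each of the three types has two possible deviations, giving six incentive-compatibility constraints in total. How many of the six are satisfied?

6

Mid-risk (own payoff 1425 − 160×2.3 = 1057): to k=0 gives 965 → no gain ✓; to k=8.5 gives 2241 − 160×8.5 = 881 → no gain ✓.
Low-risk (own payoff 2241 − 112×8.5 = 1289): to k=0 gives 965 → no gain ✓; to k=2.3 gives 1425 − 112×2.3 = 1167.4 → no gain ✓.
High-risk (own payoff 965): to k=2.3 gives 1425 − 211×2.3 = 939.7 → no gain ✓; to k=8.5 gives 2241 − 211×8.5 = 447.5 → no gain ✓.
6 of the 6 constraints hold; this profile is a separating equilibrium.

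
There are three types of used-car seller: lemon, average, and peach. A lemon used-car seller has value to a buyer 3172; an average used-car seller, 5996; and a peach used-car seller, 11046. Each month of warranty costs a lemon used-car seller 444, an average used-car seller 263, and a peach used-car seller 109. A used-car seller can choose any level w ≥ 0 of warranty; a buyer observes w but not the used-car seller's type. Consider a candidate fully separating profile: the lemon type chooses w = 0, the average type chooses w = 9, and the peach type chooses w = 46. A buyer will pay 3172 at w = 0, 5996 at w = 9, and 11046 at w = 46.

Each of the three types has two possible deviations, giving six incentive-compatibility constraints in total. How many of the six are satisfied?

Lemon (own payoff 3172): to w=9 gives 5996 − 444×9 = 2000 → no gain ✓; to w=46 gives 11046 − 444×46 = -9378 → no gain ✓.
Peach (own payoff 11046 − 109×46 = 6032): to w=0 gives 3172 → no gain ✓; to w=9 gives 5996 − 109×9 = 5015 → no gain ✓.
Average (own payoff 5996 − 263×9 = 3629): to w=0 gives 3172 → no gain ✓; to w=46 gives 11046 − 263×46 = -1052 → no gain ✓.
6 of the 6 constraints hold; this profile is a separating equilibrium.

6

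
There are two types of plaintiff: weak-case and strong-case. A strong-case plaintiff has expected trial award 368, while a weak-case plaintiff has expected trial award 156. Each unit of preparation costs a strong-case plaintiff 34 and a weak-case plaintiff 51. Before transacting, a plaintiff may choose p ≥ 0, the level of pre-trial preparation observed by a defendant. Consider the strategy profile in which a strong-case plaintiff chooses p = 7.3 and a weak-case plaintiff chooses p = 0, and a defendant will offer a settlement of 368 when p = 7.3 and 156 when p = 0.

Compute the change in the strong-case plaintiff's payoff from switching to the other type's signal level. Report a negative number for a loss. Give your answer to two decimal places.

Playing p = 7.3 the strong-case plaintiff receives 368 − 34 × 7.3 = 119.8.
Deviating to p = 0 yields 156 instead.
Gain from deviating: 156 − 119.8 = 36.20.
The gain is positive, so the strong-case type's incentive-compatibility constraint is violated — this profile is not a separating equilibrium.

36.20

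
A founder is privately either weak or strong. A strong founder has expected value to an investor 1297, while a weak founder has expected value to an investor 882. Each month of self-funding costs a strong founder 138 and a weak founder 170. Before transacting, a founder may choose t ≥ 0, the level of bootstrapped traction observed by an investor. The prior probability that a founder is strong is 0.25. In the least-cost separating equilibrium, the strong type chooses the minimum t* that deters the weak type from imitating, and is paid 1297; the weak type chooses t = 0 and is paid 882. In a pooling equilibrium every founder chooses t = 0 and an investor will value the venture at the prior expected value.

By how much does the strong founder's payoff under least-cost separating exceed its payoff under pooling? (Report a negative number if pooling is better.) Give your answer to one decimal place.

-25.6

Least-cost separating signal: t* solves 882 = 1297 − 170·t*, so t* = (1297 − 882)/170 ≈ 2.4412.
Strong type's separating payoff: 1297 − 138 × t* = 1297 − 138 × (1297 − 882)/170 = 1297 − 57270/170 ≈ 960.118.
Pooling payoff: 0.25 × 1297 + 0.75 × 882 = 985.75.
Difference: 960.118 − 985.75 = -25.632, i.e. -25.6 to one decimal place.
The strong type would prefer the pooling outcome.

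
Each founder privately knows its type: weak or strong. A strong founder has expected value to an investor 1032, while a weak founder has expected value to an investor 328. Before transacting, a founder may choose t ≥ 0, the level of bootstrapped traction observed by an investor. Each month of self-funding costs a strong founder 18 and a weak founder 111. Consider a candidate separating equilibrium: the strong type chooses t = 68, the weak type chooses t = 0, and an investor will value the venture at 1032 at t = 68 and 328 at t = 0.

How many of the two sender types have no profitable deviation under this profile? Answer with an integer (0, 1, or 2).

1

Strong type: signal → 1032 − 18 × 68 = -192; deviate to 0 → 328. IC fails (-192 < 328).
Weak type: stay at 0 → 328; mimic → 1032 − 111 × 68 = -6516. IC holds (328 ≥ -6516).
1 of 2 constraints hold, so this profile is not an equilibrium.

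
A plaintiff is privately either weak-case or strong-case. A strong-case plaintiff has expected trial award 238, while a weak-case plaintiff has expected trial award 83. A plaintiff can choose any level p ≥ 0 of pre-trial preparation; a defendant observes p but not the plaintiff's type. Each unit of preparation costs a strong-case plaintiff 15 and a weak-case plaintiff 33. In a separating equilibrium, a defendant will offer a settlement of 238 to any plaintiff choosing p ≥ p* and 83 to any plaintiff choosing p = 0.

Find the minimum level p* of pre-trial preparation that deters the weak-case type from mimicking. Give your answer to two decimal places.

4.70

A weak-case plaintiff choosing p = 0 receives 83.
Imitating at p* instead would pay 238 at cost 33·p*, netting 238 − 33·p*.
Indifference: 83 = 238 − 33·p*, so p* = (238 − 83) / 33 ≈ 4.70.
At p* the weak-case type's incentive constraint just binds; the strong-case type strictly prefers p* since its per-unit cost is lower.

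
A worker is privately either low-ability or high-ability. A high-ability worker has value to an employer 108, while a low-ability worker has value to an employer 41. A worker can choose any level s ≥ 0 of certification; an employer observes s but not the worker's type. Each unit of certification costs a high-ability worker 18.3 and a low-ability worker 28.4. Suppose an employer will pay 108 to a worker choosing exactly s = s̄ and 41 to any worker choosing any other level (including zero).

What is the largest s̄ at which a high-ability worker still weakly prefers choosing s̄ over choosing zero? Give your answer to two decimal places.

Choosing s̄ yields the high-ability type 108 − 18.3·s̄; choosing zero yields 41.
The high-ability type is indifferent at 108 − 18.3·s̄ = 41, i.e. s̄ = (108 − 41) / 18.3 ≈ 3.66.
For any s̄ above 3.66 the high-ability type would rather pool at zero, so separation collapses.

3.66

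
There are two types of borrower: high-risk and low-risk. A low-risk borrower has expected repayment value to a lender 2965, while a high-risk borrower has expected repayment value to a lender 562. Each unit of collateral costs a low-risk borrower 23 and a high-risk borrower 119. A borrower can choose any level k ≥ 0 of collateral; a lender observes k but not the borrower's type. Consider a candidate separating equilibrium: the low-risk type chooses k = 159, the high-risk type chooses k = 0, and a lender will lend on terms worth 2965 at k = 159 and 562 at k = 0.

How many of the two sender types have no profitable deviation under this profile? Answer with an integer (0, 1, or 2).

High-risk type: stay at 0 → 562; mimic → 2965 − 119 × 159 = -15956. IC holds (562 ≥ -15956).
Low-risk type: signal → 2965 − 23 × 159 = -692; deviate to 0 → 562. IC fails (-692 < 562).
1 of 2 constraints hold, so this profile is not an equilibrium.

1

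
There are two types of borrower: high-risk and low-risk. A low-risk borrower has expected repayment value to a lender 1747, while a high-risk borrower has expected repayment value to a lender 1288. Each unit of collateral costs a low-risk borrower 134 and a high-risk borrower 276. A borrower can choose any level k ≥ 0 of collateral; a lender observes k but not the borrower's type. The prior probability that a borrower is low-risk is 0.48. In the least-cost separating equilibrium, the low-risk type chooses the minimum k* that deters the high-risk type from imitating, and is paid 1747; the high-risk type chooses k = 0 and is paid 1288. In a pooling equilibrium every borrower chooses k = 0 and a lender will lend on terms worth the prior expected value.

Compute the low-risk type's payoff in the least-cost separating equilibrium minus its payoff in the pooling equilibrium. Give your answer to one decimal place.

Least-cost separating signal: k* solves 1288 = 1747 − 276·k*, so k* = (1747 − 1288)/276 ≈ 1.6630.
Low-risk type's separating payoff: 1747 − 134 × k* = 1747 − 134 × (1747 − 1288)/276 = 1747 − 61506/276 ≈ 1524.152.
Pooling payoff: 0.48 × 1747 + 0.52 × 1288 = 1508.32.
Difference: 1524.152 − 1508.32 = 15.832, i.e. 15.8 to one decimal place.
The low-risk type prefers to separate.

15.8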